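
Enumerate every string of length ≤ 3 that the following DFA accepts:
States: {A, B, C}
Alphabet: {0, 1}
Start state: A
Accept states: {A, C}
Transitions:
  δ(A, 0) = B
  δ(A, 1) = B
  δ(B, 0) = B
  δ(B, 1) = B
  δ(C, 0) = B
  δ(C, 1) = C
ε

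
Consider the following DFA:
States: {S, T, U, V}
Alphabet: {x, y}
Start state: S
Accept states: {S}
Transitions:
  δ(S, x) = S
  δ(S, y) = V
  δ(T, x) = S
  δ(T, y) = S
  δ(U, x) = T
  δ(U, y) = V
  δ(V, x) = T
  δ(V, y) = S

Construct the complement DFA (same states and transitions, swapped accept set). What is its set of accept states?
Complement accept states = All states \ Original accept states
= {S, T, U, V} \ {S}
{T, U, V}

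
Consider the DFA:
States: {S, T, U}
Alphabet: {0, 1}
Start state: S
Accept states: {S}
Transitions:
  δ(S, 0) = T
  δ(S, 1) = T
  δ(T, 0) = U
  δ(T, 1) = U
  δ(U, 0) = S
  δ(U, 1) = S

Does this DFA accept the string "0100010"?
Processing string "0100010":
  S --0--> T
  T --1--> U
  U --0--> S
  S --0--> T
  T --0--> U
  U --1--> S
  S --0--> T
Final state: T
Accept states: {S}
No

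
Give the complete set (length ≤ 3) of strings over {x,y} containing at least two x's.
xx, xxx, xxy, xyx, yxx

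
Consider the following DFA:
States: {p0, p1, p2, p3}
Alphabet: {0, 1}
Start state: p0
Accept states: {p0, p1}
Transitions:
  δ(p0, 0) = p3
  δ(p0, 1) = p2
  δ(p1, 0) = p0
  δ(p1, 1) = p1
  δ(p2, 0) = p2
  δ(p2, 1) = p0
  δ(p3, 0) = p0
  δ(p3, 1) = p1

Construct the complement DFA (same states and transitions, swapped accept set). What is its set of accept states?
Complement accept states = All states \ Original accept states
= {p0, p1, p2, p3} \ {p0, p1}
{p2, p3}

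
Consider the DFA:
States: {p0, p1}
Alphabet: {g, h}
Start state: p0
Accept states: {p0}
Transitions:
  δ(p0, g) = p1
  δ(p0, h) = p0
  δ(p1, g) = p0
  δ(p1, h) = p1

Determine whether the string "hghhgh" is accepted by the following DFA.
Processing string "hghhgh":
  p0 --h--> p0
  p0 --g--> p1
  p1 --h--> p1
  p1 --h--> p1
  p1 --g--> p0
  p0 --h--> p0
Final state: p0
Accept states: {p0}
Yes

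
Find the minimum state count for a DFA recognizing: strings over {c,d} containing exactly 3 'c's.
By Myhill–Nerode, count the distinguishable equivalence classes: 5 classes — having seen 0, 1, …, 3, or >3 copies of 'c'; the count-3 class is the only accepting one and >3 is dead.
5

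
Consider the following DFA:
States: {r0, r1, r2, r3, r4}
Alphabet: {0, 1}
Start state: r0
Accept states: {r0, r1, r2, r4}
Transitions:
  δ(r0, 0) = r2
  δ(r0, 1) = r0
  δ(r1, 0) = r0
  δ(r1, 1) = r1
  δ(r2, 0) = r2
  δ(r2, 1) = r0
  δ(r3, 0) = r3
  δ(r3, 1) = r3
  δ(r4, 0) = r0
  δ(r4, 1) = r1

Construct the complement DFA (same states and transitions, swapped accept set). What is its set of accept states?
Complement accept states = All states \ Original accept states
= {r0, r1, r2, r3, r4} \ {r0, r1, r2, r4}
{r3}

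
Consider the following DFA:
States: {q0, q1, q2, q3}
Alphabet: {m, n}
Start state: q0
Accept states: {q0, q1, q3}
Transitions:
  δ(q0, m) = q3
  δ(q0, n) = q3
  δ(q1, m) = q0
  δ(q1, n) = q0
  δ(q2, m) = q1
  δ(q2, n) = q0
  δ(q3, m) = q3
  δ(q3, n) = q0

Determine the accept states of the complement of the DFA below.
Complement accept states = All states \ Original accept states
= {q0, q1, q2, q3} \ {q0, q1, q3}
{q2}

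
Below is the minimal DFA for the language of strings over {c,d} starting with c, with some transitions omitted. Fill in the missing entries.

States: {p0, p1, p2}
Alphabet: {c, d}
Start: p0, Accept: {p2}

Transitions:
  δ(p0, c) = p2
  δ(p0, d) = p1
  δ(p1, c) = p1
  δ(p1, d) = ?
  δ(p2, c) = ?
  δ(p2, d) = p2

From the language and accept set, identify what each state tracks — p0: no input read; p1: started with d (dead); p2: started with c.
Each missing δ(q, a) is the state matching the new tracked value after reading a.
δ(p1, d) = p1; δ(p2, c) = p2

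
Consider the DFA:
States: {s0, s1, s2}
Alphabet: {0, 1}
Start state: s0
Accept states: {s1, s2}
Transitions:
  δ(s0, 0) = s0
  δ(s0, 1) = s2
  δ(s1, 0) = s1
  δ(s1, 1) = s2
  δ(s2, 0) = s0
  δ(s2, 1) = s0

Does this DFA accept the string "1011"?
Processing string "1011":
  s0 --1--> s2
  s2 --0--> s0
  s0 --1--> s2
  s2 --1--> s0
Final state: s0
Accept states: {s1, s2}
No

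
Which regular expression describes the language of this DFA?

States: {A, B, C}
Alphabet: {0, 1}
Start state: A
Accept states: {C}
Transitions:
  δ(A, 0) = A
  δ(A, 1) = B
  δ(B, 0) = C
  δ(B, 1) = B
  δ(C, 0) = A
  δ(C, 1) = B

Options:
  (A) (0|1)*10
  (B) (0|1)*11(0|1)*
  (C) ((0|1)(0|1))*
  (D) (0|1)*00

Check each option against the DFA on short strings; one disagreement eliminates an option:
  (A) (0|1)*10: agrees with the DFA on every string of length ≤ 6
  (B) (0|1)*11(0|1)*: on '10' the DFA goes A → B → C and accepts (C ∈ Accept), but the regex does not match it → eliminate
  (C) ((0|1)(0|1))*: on ε the DFA stays in A and rejects (A ∉ Accept), but the regex matches it → eliminate
  (D) (0|1)*00: on '00' the DFA goes A → A → A and rejects (A ∉ Accept), but the regex matches it → eliminate
Only (A) is consistent with the DFA.
(A) (0|1)*10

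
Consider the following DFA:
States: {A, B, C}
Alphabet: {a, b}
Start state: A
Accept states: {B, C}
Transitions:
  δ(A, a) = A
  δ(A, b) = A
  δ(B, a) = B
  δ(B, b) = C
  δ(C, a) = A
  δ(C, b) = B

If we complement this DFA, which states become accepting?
Complement accept states = All states \ Original accept states
= {A, B, C} \ {B, C}
{A}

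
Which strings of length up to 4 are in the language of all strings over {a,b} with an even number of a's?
ε, b, aa, bb, aab, aba, baa, bbb, aaaa, aabb, abab, abba, baab, baba, bbaa, bbbb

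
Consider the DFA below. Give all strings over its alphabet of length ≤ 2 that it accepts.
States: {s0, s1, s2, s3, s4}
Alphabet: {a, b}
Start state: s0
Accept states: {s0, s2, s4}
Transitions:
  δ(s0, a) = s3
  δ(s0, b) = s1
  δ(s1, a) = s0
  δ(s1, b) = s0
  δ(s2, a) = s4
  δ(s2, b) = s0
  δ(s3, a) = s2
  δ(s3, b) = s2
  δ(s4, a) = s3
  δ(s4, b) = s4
ε, aa, ab, ba, bb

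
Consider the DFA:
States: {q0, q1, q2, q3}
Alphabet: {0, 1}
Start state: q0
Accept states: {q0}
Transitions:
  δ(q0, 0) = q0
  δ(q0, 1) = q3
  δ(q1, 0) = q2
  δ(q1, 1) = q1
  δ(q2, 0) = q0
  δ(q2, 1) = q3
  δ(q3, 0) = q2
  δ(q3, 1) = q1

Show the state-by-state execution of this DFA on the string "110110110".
read '1': q0 → q3
  read '1': q3 → q1
  read '0': q1 → q2
  read '1': q2 → q3
  read '1': q3 → q1
  read '0': q1 → q2
  read '1': q2 → q3
  read '1': q3 → q1
  read '0': q1 → q2
q0 -> q3 -> q1 -> q2 -> q3 -> q1 -> q2 -> q3 -> q1 -> q2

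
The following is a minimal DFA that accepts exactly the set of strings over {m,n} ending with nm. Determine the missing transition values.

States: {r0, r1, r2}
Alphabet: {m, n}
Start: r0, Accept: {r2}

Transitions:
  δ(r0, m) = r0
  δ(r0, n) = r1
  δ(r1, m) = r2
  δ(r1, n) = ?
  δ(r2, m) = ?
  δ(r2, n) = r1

From the language and accept set, identify what each state tracks — r0: no suffix match; r1: one trailing n; r2: suffix is nm.
Each missing δ(q, a) is the state matching the new tracked value after reading a.
δ(r1, n) = r1; δ(r2, m) = r0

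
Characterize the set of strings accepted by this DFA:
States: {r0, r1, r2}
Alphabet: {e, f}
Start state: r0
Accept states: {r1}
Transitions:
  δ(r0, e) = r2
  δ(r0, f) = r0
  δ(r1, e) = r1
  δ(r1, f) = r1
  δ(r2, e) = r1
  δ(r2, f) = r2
Testing a few strings:
  'ee' → accept
  'eefe' → accept
  'fe' → reject
  'f' → reject
State roles: r0=zero e's seen; r1=≥ two e's seen; r2=one e seen
All strings over {e,f} containing at least two e's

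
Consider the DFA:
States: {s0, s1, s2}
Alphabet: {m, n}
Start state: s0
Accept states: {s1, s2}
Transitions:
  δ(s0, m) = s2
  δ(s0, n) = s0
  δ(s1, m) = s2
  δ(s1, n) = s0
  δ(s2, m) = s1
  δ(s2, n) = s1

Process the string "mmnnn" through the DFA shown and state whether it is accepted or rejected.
Processing string "mmnnn":
  s0 --m--> s2
  s2 --m--> s1
  s1 --n--> s0
  s0 --n--> s0
  s0 --n--> s0
Final state: s0
Accept states: {s1, s2}
No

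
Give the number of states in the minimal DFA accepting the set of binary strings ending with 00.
By Myhill–Nerode, count the distinguishable equivalence classes: three classes — 0, 1, or ≥2 trailing 0's.
3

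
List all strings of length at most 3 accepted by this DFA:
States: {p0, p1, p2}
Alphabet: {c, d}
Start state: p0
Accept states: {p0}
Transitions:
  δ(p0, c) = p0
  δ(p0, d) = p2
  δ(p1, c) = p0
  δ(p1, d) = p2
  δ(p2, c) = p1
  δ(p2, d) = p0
ε, c, cc, dd, ccc, cdd, dcc, ddc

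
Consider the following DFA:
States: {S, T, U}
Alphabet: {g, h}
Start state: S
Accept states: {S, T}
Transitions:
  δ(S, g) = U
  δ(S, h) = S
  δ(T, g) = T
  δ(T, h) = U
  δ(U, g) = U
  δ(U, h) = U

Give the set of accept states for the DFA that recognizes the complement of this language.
Complement accept states = All states \ Original accept states
= {S, T, U} \ {S, T}
{U}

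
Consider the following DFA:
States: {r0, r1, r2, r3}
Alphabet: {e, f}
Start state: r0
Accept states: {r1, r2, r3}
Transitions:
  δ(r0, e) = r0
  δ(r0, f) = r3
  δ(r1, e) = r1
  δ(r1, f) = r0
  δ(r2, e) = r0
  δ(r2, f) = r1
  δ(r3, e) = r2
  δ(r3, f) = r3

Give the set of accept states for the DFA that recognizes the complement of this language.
Complement accept states = All states \ Original accept states
= {r0, r1, r2, r3} \ {r1, r2, r3}
{r0}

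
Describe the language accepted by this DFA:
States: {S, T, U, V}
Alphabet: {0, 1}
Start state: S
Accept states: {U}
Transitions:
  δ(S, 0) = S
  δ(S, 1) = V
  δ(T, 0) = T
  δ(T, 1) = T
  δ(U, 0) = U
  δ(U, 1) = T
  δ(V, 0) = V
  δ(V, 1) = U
Testing a few strings:
  '0' → reject
  '01' → reject
  '1' → reject
  '110' → accept
State roles: S=zero 1's; T=≥ three 1's (dead); U=two 1's; V=one 1
All binary strings containing exactly two 1's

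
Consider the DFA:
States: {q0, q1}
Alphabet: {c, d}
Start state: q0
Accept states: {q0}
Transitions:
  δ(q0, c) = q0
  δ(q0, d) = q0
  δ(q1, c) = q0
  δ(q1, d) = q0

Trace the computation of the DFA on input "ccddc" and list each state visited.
read 'c': q0 → q0
  read 'c': q0 → q0
  read 'd': q0 → q0
  read 'd': q0 → q0
  read 'c': q0 → q0
q0 -> q0 -> q0 -> q0 -> q0 -> q0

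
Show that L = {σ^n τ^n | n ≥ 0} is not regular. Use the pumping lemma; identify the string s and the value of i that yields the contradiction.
Assume L is regular with pumping length p. Idea: pumping the σ-block changes the count balance.
Choose s = σ^p τ^p (length 2p ≥ p). By the pumping lemma, s = xyz with |xy| ≤ p, |y| > 0. So y = σ^k for some k > 0 (since xy is entirely within the σ's). Pumping gives xy²z = σ^(p+k) τ^p, which is not in L since p+k ≠ p.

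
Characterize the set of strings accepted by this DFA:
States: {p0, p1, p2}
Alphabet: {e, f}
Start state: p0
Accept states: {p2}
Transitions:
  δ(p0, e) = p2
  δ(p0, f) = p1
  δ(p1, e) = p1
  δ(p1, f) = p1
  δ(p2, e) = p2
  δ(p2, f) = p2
Testing a few strings:
  'efe' → accept
  'ee' → accept
  'e' → accept
  'f' → reject
State roles: p0=no input read; p1=started with f (dead); p2=started with e
All strings over {e,f} starting with e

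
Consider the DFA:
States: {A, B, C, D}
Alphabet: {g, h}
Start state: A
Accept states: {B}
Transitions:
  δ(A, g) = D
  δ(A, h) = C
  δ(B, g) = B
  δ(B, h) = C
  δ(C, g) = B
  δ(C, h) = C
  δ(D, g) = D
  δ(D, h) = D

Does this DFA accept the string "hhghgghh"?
Processing string "hhghgghh":
  A --h--> C
  C --h--> C
  C --g--> B
  B --h--> C
  C --g--> B
  B --g--> B
  B --h--> C
  C --h--> C
Final state: C
Accept states: {B}
No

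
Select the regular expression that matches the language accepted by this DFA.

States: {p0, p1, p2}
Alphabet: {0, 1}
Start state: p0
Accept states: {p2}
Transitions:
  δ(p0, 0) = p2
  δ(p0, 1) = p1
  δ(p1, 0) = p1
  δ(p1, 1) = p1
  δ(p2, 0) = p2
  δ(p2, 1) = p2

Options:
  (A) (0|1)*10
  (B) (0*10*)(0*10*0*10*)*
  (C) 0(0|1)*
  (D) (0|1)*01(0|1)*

Check each option against the DFA on short strings; one disagreement eliminates an option:
  (A) (0|1)*10: on '0' the DFA goes p0 → p2 and accepts (p2 ∈ Accept), but the regex does not match it → eliminate
  (B) (0*10*)(0*10*0*10*)*: on '0' the DFA goes p0 → p2 and accepts (p2 ∈ Accept), but the regex does not match it → eliminate
  (C) 0(0|1)*: agrees with the DFA on every string of length ≤ 6
  (D) (0|1)*01(0|1)*: on '0' the DFA goes p0 → p2 and accepts (p2 ∈ Accept), but the regex does not match it → eliminate
Only (C) is consistent with the DFA.
(C) 0(0|1)*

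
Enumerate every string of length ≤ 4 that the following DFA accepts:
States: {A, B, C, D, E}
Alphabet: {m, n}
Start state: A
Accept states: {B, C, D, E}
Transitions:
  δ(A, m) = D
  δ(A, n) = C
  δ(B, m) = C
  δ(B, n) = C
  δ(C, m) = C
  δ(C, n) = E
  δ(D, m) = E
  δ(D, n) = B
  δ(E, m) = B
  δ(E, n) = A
m, n, mm, mn, nm, nn, mmm, mnm, mnn, nmm, nmn, nnm, mmmm, mmmn, mmnm, mmnn, mnmm, mnmn, mnnm, mnnn, nmmm, nmmn, nmnm, nnmm, nnmn, nnnm, nnnn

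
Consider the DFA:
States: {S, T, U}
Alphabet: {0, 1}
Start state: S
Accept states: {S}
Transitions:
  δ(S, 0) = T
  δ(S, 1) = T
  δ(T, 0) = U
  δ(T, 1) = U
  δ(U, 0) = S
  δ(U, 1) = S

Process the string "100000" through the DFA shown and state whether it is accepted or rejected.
Processing string "100000":
  S --1--> T
  T --0--> U
  U --0--> S
  S --0--> T
  T --0--> U
  U --0--> S
Final state: S
Accept states: {S}
Yes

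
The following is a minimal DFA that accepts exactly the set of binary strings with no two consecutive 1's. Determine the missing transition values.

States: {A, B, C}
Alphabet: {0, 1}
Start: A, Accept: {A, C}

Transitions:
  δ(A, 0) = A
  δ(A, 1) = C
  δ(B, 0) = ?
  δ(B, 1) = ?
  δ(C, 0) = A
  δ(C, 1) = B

From the language and accept set, identify what each state tracks — A: last symbol not 1 (ok); B: saw 11 (dead); C: last symbol 1 (ok).
Each missing δ(q, a) is the state matching the new tracked value after reading a.
δ(B, 0) = B; δ(B, 1) = B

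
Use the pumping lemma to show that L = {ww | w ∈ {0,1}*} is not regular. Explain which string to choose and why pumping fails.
Assume L is regular with pumping length p. Idea: pumping the leading 0-block breaks the equality of the two halves.
Choose s = 0^p 1 0^p 1 ∈ L (with w = 0^p 1). |s| = 2p+2 ≥ p. By the pumping lemma, s = xyz with |xy| ≤ p, |y| > 0, so y = 0^k with k ≥ 1, in the first 0-block. Then xy²z = 0^(p+k) 1 0^p 1, of length 2p+2+k. If k is odd this length is odd, so it cannot be of the form ww. If k is even, each half has length p+1+k/2 ≤ p+k, so the first half lies entirely inside the leading 0-block and contains no 1, while the second half ends in 1; the halves differ. Either way xy²z ∉ L.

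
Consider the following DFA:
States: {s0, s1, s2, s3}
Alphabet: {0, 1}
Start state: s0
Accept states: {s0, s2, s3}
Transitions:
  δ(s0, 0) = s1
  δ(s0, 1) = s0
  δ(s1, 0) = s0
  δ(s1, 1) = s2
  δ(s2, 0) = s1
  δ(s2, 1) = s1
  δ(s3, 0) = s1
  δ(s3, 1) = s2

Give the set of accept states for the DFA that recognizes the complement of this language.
Complement accept states = All states \ Original accept states
= {s0, s1, s2, s3} \ {s0, s2, s3}
{s1}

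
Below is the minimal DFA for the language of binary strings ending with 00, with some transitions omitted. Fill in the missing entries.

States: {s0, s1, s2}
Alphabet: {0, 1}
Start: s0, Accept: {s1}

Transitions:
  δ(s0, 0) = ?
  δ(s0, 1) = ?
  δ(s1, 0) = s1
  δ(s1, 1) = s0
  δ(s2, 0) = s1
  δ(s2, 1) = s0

From the language and accept set, identify what each state tracks — s0: last symbol not 0; s1: two trailing 0's; s2: one trailing 0.
Each missing δ(q, a) is the state matching the new tracked value after reading a.
δ(s0, 0) = s2; δ(s0, 1) = s0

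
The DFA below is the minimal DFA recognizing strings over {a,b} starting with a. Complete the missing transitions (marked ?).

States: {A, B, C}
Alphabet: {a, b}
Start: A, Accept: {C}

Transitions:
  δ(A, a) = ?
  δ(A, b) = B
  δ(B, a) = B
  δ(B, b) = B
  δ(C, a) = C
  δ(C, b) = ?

From the language and accept set, identify what each state tracks — A: no input read; B: started with b (dead); C: started with a.
Each missing δ(q, a) is the state matching the new tracked value after reading a.
δ(A, a) = C; δ(C, b) = C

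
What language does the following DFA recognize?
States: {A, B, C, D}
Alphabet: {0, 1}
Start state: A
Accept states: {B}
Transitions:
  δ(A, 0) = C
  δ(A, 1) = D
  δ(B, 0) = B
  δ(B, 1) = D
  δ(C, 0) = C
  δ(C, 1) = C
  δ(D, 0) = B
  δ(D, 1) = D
Testing a few strings:
  '00' → reject
  '110' → accept
  '0101' → reject
  '1' → reject
State roles: A=no input read; B=started with 1, last symbol 0; C=started with 0 (dead); D=started with 1, last symbol 1
All binary strings that start with 1 and end with 0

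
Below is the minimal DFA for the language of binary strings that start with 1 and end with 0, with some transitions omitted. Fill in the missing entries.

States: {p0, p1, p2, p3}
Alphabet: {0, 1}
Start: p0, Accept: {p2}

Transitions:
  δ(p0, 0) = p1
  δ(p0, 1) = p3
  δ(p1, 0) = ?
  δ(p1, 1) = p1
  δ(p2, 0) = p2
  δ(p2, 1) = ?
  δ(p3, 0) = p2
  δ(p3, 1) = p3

From the language and accept set, identify what each state tracks — p0: no input read; p1: started with 0 (dead); p2: started with 1, last symbol 0; p3: started with 1, last symbol 1.
Each missing δ(q, a) is the state matching the new tracked value after reading a.
δ(p1, 0) = p1; δ(p2, 1) = p3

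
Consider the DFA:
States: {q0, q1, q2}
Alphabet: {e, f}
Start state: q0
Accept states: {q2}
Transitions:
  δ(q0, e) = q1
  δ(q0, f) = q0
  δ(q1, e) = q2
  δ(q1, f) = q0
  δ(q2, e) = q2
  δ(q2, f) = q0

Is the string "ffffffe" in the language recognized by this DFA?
Processing string "ffffffe":
  q0 --f--> q0
  q0 --f--> q0
  q0 --f--> q0
  q0 --f--> q0
  q0 --f--> q0
  q0 --f--> q0
  q0 --e--> q1
Final state: q1
Accept states: {q2}
No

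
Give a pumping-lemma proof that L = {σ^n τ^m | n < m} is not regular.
Assume L is regular with pumping length p. Idea: pumping up the σ-block makes the σ-count reach the τ-count.
Choose s = σ^p τ^(p+1) ∈ L. By the pumping lemma, s = xyz with |xy| ≤ p, |y| > 0, so y = σ^k with k ≥ 1. Then xy²z = σ^(p+k) τ^(p+1). Since p+k ≥ p+1, the number of σ's is no longer strictly less than the number of τ's, so xy²z ∉ L.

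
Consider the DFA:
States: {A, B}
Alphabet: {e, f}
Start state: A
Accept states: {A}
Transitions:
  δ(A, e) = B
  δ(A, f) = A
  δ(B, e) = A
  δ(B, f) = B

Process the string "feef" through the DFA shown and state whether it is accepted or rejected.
Processing string "feef":
  A --f--> A
  A --e--> B
  B --e--> A
  A --f--> A
Final state: A
Accept states: {A}
Yes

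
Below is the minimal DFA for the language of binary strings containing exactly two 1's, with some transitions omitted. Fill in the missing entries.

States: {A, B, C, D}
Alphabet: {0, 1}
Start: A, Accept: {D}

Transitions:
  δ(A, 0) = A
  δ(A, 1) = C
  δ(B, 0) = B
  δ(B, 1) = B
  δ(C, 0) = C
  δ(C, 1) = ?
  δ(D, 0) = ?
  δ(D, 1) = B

From the language and accept set, identify what each state tracks — A: zero 1's; B: ≥ three 1's (dead); C: one 1; D: two 1's.
Each missing δ(q, a) is the state matching the new tracked value after reading a.
δ(C, 1) = D; δ(D, 0) = D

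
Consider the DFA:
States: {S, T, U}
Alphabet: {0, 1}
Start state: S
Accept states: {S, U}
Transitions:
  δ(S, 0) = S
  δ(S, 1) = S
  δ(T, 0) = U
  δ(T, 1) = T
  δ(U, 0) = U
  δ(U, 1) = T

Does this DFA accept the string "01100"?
Processing string "01100":
  S --0--> S
  S --1--> S
  S --1--> S
  S --0--> S
  S --0--> S
Final state: S
Accept states: {S, U}
Yes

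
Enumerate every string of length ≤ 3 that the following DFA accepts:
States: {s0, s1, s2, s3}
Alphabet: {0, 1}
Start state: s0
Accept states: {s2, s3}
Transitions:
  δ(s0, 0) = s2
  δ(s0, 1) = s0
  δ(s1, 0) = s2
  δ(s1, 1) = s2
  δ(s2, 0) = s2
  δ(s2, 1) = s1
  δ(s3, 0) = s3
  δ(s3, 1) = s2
0, 00, 10, 000, 010, 011, 100, 110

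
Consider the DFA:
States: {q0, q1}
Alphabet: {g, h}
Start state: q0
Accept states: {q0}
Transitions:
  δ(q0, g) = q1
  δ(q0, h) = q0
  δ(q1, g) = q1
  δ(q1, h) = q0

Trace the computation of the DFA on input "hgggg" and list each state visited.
read 'h': q0 → q0
  read 'g': q0 → q1
  read 'g': q1 → q1
  read 'g': q1 → q1
  read 'g': q1 → q1
q0 -> q0 -> q1 -> q1 -> q1 -> q1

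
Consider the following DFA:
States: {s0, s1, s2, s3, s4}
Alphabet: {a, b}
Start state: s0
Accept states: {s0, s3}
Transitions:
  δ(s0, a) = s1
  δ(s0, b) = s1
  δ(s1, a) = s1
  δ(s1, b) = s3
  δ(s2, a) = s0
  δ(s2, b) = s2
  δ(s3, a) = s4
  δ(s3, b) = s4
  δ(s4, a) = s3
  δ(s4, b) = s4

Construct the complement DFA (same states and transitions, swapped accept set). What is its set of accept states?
Complement accept states = All states \ Original accept states
= {s0, s1, s2, s3, s4} \ {s0, s3}
{s1, s2, s4}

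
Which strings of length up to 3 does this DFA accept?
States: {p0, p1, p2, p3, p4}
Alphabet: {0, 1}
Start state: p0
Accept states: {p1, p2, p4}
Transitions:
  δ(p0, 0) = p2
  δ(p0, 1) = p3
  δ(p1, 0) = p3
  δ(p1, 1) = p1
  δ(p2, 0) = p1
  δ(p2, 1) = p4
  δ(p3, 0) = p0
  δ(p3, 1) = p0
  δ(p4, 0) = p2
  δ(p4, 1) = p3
0, 00, 01, 001, 010, 100, 110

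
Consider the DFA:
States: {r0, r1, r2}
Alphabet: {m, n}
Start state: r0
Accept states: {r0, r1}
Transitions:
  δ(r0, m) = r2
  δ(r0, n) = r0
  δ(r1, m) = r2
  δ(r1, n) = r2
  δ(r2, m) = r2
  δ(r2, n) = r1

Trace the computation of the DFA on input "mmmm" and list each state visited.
read 'm': r0 → r2
  read 'm': r2 → r2
  read 'm': r2 → r2
  read 'm': r2 → r2
r0 -> r2 -> r2 -> r2 -> r2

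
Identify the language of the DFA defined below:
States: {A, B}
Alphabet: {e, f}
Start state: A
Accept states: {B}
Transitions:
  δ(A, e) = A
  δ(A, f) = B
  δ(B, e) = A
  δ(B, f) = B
Testing a few strings:
  'fe' → reject
  'eef' → accept
  'ffe' → reject
  'efe' → reject
State roles: A=last symbol not f; B=last symbol is f
All strings over {e,f} ending with f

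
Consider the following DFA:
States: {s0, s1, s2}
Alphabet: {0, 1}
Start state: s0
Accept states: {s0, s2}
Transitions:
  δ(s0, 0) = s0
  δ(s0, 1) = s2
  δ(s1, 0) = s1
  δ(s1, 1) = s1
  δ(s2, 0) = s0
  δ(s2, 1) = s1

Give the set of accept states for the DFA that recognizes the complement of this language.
Complement accept states = All states \ Original accept states
= {s0, s1, s2} \ {s0, s2}
{s1}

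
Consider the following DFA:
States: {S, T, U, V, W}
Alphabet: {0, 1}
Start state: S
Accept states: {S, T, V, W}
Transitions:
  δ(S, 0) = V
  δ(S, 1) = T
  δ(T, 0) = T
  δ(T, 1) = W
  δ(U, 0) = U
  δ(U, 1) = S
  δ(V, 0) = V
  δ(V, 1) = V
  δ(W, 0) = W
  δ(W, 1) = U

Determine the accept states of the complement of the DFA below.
Complement accept states = All states \ Original accept states
= {S, T, U, V, W} \ {S, T, V, W}
{U}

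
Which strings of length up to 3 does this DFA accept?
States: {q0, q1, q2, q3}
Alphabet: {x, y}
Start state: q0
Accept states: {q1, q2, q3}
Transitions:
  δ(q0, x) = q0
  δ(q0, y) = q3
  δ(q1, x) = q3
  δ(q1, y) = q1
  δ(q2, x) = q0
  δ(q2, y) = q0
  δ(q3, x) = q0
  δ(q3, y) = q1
y, xy, yy, xxy, xyy, yxy, yyx, yyy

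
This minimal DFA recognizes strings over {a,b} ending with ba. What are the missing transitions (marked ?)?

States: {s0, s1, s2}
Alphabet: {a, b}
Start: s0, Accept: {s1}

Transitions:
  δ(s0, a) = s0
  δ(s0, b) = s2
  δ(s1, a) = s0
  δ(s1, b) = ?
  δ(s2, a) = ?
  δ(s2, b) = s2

From the language and accept set, identify what each state tracks — s0: no suffix match; s1: suffix is ba; s2: one trailing b.
Each missing δ(q, a) is the state matching the new tracked value after reading a.
δ(s1, b) = s2; δ(s2, a) = s1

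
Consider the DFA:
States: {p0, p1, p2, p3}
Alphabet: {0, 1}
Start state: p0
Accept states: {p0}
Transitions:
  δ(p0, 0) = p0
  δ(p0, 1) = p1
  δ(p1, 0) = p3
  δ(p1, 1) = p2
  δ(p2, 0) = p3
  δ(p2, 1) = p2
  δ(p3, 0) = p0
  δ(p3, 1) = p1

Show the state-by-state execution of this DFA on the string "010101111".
read '0': p0 → p0
  read '1': p0 → p1
  read '0': p1 → p3
  read '1': p3 → p1
  read '0': p1 → p3
  read '1': p3 → p1
  read '1': p1 → p2
  read '1': p2 → p2
  read '1': p2 → p2
p0 -> p0 -> p1 -> p3 -> p1 -> p3 -> p1 -> p2 -> p2 -> p2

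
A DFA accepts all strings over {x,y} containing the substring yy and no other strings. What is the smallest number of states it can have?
By Myhill–Nerode, count the distinguishable equivalence classes: three classes — no progress / one trailing y / yy seen.
3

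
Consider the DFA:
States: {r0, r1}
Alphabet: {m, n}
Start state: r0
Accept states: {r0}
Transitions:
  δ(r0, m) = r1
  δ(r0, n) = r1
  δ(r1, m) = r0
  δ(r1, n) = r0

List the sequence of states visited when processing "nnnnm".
read 'n': r0 → r1
  read 'n': r1 → r0
  read 'n': r0 → r1
  read 'n': r1 → r0
  read 'm': r0 → r1
r0 -> r1 -> r0 -> r1 -> r0 -> r1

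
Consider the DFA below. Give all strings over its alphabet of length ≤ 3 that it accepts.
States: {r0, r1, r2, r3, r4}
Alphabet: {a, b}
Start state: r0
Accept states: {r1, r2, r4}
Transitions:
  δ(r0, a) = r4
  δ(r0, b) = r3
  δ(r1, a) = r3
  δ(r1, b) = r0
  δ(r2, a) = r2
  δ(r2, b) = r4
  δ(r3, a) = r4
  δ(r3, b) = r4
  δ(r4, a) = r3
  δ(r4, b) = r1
a, ab, ba, bb, aaa, aab, bab, bbb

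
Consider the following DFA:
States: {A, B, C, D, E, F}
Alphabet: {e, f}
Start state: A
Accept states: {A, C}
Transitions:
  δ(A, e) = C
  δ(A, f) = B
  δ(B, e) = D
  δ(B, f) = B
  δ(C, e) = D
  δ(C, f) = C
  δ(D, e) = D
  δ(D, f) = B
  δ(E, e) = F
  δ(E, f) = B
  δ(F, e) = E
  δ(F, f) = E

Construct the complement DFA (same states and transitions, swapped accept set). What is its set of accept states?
Complement accept states = All states \ Original accept states
= {A, B, C, D, E, F} \ {A, C}
{B, D, E, F}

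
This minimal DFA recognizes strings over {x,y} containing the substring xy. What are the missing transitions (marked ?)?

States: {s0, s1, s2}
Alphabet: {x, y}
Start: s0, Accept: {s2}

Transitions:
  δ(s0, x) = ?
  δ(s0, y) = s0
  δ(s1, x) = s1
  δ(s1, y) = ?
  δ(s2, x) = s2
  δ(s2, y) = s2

From the language and accept set, identify what each state tracks — s0: no x seen yet; s1: seen a x, waiting for y; s2: substring xy seen.
Each missing δ(q, a) is the state matching the new tracked value after reading a.
δ(s0, x) = s1; δ(s1, y) = s2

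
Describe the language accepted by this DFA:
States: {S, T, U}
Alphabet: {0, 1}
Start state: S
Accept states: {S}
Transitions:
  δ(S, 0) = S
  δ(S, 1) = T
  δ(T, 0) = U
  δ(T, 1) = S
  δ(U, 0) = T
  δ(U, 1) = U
Testing a few strings:
  '1' → reject
  '011' → accept
  '11' → accept
  '10' → reject
State roles: S=value ≡ 0 (mod 3); T=value ≡ 1 (mod 3); U=value ≡ 2 (mod 3)
All binary strings representing a multiple of 3 (read in base 2; leading zeros allowed and ε counts as 0)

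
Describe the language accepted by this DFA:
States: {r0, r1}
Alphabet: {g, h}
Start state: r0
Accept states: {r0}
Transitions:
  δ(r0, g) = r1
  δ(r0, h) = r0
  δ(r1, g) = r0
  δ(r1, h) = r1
Testing a few strings:
  'g' → reject
  'h' → accept
  'hhh' → accept
  'hh' → accept
State roles: r0=even number of g's so far; r1=odd number of g's so far
All strings over {g,h} with an even number of g's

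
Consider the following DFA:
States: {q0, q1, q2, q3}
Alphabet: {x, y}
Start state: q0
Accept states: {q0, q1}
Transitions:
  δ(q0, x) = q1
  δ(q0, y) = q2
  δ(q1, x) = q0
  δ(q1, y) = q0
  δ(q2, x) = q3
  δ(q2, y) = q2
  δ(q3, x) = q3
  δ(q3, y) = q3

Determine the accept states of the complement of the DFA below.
Complement accept states = All states \ Original accept states
= {q0, q1, q2, q3} \ {q0, q1}
{q2, q3}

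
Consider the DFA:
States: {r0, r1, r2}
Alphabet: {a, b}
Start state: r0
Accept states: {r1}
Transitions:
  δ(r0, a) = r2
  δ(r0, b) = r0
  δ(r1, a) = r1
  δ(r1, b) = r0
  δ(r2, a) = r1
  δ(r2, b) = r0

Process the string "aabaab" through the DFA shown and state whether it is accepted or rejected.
Processing string "aabaab":
  r0 --a--> r2
  r2 --a--> r1
  r1 --b--> r0
  r0 --a--> r2
  r2 --a--> r1
  r1 --b--> r0
Final state: r0
Accept states: {r1}
No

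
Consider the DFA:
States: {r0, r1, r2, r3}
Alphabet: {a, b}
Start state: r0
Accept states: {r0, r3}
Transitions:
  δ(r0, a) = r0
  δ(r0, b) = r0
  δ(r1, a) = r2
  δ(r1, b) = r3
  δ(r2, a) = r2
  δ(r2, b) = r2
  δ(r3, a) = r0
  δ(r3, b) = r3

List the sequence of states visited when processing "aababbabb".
read 'a': r0 → r0
  read 'a': r0 → r0
  read 'b': r0 → r0
  read 'a': r0 → r0
  read 'b': r0 → r0
  read 'b': r0 → r0
  read 'a': r0 → r0
  read 'b': r0 → r0
  read 'b': r0 → r0
r0 -> r0 -> r0 -> r0 -> r0 -> r0 -> r0 -> r0 -> r0 -> r0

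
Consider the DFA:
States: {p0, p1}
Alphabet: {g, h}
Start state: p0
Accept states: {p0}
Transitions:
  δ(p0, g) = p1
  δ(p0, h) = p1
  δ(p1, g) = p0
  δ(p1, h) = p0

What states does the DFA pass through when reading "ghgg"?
read 'g': p0 → p1
  read 'h': p1 → p0
  read 'g': p0 → p1
  read 'g': p1 → p0
p0 -> p1 -> p0 -> p1 -> p0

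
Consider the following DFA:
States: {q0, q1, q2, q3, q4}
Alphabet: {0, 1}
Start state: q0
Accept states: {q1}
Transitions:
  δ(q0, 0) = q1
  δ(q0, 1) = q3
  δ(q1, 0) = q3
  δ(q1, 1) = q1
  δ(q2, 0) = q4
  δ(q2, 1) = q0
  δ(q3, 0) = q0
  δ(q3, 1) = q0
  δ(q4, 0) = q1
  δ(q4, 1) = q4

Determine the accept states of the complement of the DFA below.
Complement accept states = All states \ Original accept states
= {q0, q1, q2, q3, q4} \ {q1}
{q0, q2, q3, q4}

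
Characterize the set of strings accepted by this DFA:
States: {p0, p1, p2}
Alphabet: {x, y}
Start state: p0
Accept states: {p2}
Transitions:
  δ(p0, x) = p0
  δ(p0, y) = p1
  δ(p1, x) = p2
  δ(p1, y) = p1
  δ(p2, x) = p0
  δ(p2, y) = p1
Testing a few strings:
  'xxx' → reject
  'xx' → reject
  'yxxy' → reject
  'xyyx' → accept
State roles: p0=no suffix match; p1=one trailing y; p2=suffix is yx
All strings over {x,y} ending with yx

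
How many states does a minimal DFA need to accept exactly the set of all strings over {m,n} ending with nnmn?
By Myhill–Nerode, count the distinguishable equivalence classes: 5 classes — one per longest suffix of the input that is a prefix of 'nnmn' (lengths 0 through 4); only the length-4 class is accepting.
5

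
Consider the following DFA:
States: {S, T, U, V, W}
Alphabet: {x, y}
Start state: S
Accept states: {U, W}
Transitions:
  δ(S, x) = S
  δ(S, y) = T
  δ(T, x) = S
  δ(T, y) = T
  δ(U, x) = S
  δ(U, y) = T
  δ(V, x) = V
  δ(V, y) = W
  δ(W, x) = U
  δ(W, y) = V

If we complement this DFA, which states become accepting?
Complement accept states = All states \ Original accept states
= {S, T, U, V, W} \ {U, W}
{S, T, V}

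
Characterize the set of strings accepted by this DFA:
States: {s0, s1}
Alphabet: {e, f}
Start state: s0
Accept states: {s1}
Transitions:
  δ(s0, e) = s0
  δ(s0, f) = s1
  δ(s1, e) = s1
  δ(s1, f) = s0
Testing a few strings:
  'f' → accept
  'ee' → reject
  'e' → reject
  'eee' → reject
State roles: s0=even number of f's so far; s1=odd number of f's so far
All strings over {e,f} with an odd number of f's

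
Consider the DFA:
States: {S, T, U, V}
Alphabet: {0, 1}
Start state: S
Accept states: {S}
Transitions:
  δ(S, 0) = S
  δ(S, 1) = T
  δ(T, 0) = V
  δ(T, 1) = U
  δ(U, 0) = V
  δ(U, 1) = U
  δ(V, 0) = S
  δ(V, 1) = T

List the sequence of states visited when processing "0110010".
read '0': S → S
  read '1': S → T
  read '1': T → U
  read '0': U → V
  read '0': V → S
  read '1': S → T
  read '0': T → V
S -> S -> T -> U -> V -> S -> T -> V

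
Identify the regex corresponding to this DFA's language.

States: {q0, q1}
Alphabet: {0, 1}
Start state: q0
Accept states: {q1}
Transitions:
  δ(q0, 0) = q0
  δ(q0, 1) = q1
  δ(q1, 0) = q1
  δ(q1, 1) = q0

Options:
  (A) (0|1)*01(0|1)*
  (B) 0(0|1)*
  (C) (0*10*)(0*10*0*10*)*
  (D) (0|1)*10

Check each option against the DFA on short strings; one disagreement eliminates an option:
  (A) (0|1)*01(0|1)*: on '1' the DFA goes q0 → q1 and accepts (q1 ∈ Accept), but the regex does not match it → eliminate
  (B) 0(0|1)*: on '0' the DFA goes q0 → q0 and rejects (q0 ∉ Accept), but the regex matches it → eliminate
  (C) (0*10*)(0*10*0*10*)*: agrees with the DFA on every string of length ≤ 6
  (D) (0|1)*10: on '1' the DFA goes q0 → q1 and accepts (q1 ∈ Accept), but the regex does not match it → eliminate
Only (C) is consistent with the DFA.
(C) (0*10*)(0*10*0*10*)*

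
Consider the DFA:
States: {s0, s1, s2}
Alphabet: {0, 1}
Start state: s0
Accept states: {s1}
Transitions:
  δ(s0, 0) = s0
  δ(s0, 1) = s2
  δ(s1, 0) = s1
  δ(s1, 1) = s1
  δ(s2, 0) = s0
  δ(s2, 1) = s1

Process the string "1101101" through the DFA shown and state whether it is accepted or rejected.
Processing string "1101101":
  s0 --1--> s2
  s2 --1--> s1
  s1 --0--> s1
  s1 --1--> s1
  s1 --1--> s1
  s1 --0--> s1
  s1 --1--> s1
Final state: s1
Accept states: {s1}
Yes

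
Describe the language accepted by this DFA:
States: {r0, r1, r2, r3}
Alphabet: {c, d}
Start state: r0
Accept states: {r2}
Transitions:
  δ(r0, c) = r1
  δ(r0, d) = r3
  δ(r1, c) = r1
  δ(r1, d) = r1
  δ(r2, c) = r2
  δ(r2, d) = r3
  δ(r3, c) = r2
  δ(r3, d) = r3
Testing a few strings:
  'cdcd' → reject
  'dc' → accept
  'ddcc' → accept
  'dcdd' → reject
State roles: r0=no input read; r1=started with c (dead); r2=started with d, last symbol c; r3=started with d, last symbol d
All strings over {c,d} that start with d and end with c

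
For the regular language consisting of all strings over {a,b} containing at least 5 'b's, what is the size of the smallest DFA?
By Myhill–Nerode, count the distinguishable equivalence classes: 6 classes — having seen 0, 1, …, 4, or ≥5 copies of 'b'; any two classes i < j (j ≤ 5) are distinguished by the string b^(5−j), which takes class j to 5 copies (accepted) but leaves class i below 5 (rejected).
6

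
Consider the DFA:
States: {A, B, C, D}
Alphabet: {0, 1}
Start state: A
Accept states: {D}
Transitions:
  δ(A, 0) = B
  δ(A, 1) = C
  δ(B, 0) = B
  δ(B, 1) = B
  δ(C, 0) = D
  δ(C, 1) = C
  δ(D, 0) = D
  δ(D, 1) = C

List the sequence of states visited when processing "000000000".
read '0': A → B
  read '0': B → B
  read '0': B → B
  read '0': B → B
  read '0': B → B
  read '0': B → B
  read '0': B → B
  read '0': B → B
  read '0': B → B
A -> B -> B -> B -> B -> B -> B -> B -> B -> B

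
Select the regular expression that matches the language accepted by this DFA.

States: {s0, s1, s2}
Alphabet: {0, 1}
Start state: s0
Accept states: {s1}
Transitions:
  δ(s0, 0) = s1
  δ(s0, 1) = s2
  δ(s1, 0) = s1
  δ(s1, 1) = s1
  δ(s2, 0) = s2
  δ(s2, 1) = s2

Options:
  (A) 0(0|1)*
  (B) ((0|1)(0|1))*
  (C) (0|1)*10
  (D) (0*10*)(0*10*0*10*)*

Check each option against the DFA on short strings; one disagreement eliminates an option:
  (A) 0(0|1)*: agrees with the DFA on every string of length ≤ 6
  (B) ((0|1)(0|1))*: on ε the DFA stays in s0 and rejects (s0 ∉ Accept), but the regex matches it → eliminate
  (C) (0|1)*10: on '0' the DFA goes s0 → s1 and accepts (s1 ∈ Accept), but the regex does not match it → eliminate
  (D) (0*10*)(0*10*0*10*)*: on '0' the DFA goes s0 → s1 and accepts (s1 ∈ Accept), but the regex does not match it → eliminate
Only (A) is consistent with the DFA.
(A) 0(0|1)*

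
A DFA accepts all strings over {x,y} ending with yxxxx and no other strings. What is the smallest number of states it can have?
By Myhill–Nerode, count the distinguishable equivalence classes: 6 classes — one per longest suffix of the input that is a prefix of 'yxxxx' (lengths 0 through 5); only the length-5 class is accepting.
6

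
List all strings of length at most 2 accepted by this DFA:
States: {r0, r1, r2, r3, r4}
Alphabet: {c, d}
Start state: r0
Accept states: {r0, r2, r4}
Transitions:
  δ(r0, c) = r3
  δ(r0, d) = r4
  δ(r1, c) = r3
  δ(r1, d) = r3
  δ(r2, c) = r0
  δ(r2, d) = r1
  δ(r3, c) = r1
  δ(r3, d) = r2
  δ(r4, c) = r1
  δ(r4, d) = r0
ε, d, cd, dd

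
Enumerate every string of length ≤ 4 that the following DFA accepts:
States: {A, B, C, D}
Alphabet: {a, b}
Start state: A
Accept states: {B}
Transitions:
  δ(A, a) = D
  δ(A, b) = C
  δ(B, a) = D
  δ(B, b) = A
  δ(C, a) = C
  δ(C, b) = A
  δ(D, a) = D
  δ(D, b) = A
None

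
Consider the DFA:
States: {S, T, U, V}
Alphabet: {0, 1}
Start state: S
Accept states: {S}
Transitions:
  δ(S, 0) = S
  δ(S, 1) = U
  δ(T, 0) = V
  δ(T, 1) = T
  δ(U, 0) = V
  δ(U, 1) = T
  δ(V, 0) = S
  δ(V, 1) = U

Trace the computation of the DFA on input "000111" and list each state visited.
read '0': S → S
  read '0': S → S
  read '0': S → S
  read '1': S → U
  read '1': U → T
  read '1': T → T
S -> S -> S -> S -> U -> T -> T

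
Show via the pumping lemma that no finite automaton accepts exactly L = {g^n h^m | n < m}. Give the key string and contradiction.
Assume L is regular with pumping length p. Idea: pumping up the g-block makes the g-count reach the h-count.
Choose s = g^p h^(p+1) ∈ L. By the pumping lemma, s = xyz with |xy| ≤ p, |y| > 0, so y = g^k with k ≥ 1. Then xy²z = g^(p+k) h^(p+1). Since p+k ≥ p+1, the number of g's is no longer strictly less than the number of h's, so xy²z ∉ L.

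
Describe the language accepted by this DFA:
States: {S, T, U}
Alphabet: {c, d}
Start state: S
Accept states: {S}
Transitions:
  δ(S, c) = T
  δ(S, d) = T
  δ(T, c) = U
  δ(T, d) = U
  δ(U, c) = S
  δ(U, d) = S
Testing a few strings:
  'c' → reject
  'cccd' → reject
  'ccc' → accept
  'cd' → reject
State roles: S=length ≡ 0 (mod 3); T=length ≡ 1 (mod 3); U=length ≡ 2 (mod 3)
All strings over {c,d} whose length is a multiple of 3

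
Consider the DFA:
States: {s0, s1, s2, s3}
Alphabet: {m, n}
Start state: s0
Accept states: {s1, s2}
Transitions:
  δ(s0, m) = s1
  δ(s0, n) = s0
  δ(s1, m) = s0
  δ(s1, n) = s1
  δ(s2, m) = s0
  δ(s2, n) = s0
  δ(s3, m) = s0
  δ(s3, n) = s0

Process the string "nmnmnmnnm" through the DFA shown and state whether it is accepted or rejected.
Processing string "nmnmnmnnm":
  s0 --n--> s0
  s0 --m--> s1
  s1 --n--> s1
  s1 --m--> s0
  s0 --n--> s0
  s0 --m--> s1
  s1 --n--> s1
  s1 --n--> s1
  s1 --m--> s0
Final state: s0
Accept states: {s1, s2}
No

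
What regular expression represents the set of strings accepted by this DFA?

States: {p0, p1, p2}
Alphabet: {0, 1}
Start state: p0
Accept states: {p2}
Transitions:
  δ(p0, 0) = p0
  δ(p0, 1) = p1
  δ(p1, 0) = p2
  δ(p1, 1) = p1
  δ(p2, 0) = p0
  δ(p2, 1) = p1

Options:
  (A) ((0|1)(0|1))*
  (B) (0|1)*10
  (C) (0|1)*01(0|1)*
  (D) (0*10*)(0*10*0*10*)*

Check each option against the DFA on short strings; one disagreement eliminates an option:
  (A) ((0|1)(0|1))*: on ε the DFA stays in p0 and rejects (p0 ∉ Accept), but the regex matches it → eliminate
  (B) (0|1)*10: agrees with the DFA on every string of length ≤ 6
  (C) (0|1)*01(0|1)*: on '01' the DFA goes p0 → p0 → p1 and rejects (p1 ∉ Accept), but the regex matches it → eliminate
  (D) (0*10*)(0*10*0*10*)*: on '1' the DFA goes p0 → p1 and rejects (p1 ∉ Accept), but the regex matches it → eliminate
Only (B) is consistent with the DFA.
(B) (0|1)*10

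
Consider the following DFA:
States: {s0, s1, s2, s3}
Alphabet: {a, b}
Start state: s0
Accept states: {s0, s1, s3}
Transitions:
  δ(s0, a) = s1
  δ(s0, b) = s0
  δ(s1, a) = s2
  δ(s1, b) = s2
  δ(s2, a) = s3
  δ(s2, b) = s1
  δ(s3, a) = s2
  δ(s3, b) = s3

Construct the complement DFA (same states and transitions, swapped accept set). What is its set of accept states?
Complement accept states = All states \ Original accept states
= {s0, s1, s2, s3} \ {s0, s1, s3}
{s2}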